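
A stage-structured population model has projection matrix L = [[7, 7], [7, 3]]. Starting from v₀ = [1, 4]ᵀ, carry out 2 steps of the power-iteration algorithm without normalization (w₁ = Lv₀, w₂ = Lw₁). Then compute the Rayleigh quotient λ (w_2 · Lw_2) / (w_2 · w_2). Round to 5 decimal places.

w1 = Lv₀ = (7·1 + 7·4; 7·1 + 3·4) = (35, 19)
w2 = Lw1 = (7·35 + 7·19; 7·35 + 3·19) = (378, 302)
Lw2 = (4760, 3552)
w2·Lw2 = 378·4760 + 302·3552 = 2871984; w2·w2 = 378·378 + 302·302 = 234088
λ ≈ 2871984/234088 = 12.26882

λ ≈ 12.26882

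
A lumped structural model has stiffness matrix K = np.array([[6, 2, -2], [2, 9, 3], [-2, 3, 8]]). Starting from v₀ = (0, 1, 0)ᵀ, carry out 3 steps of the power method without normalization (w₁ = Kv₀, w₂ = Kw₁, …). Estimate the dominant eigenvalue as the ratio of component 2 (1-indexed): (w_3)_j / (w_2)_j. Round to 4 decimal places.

11.0106

w1 = Kv₀ = (6·0 + 2·1 + (-2)·0; 2·0 + 9·1 + 3·0; (-2)·0 + 3·1 + 8·0) = (2, 9, 3)
w2 = Kw1 = (6·2 + 2·9 + (-2)·3; 2·2 + 9·9 + 3·3; (-2)·2 + 3·9 + 8·3) = (24, 94, 47)
w3 = Kw2 = (238, 1035, 610)
Ratio at component: 1035 / 94 = 11.0106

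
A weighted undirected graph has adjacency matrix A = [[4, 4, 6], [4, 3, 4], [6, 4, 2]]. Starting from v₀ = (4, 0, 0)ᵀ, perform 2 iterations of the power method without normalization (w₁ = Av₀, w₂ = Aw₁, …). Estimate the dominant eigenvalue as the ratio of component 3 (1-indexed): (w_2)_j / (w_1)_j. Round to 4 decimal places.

w1 = Av₀ = (4·4 + 4·0 + 6·0; 4·4 + 3·0 + 4·0; 6·4 + 4·0 + 2·0) = (16, 16, 24)
w2 = Aw1 = (4·16 + 4·16 + 6·24; 4·16 + 3·16 + 4·24; 6·16 + 4·16 + 2·24) = (272, 208, 208)
Ratio at component: 208 / 24 = 8.6667

λ ≈ 8.6667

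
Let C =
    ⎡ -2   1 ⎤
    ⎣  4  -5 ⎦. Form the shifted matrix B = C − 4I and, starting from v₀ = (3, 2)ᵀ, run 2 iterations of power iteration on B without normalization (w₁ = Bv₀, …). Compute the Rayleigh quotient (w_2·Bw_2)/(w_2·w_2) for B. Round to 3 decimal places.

-6.585

B = C − 4I has rows (-6, 1); (4, -9)
w1 = Bv₀ = (-16, -6)
w2 = Bw1 = (90, -10)
Bw2 = (-550, 450)
w2·Bw2 = -54000; w2·w2 = 8200; μ ≈ -54000/8200 = -6.585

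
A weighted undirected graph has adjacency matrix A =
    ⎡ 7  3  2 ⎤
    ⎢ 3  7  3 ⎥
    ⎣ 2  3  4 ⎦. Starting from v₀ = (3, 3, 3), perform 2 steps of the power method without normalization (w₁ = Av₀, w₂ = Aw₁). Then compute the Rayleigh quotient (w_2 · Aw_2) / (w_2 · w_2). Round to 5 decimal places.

w1 = Av₀ = (7·3 + 3·3 + 2·3; 3·3 + 7·3 + 3·3; 2·3 + 3·3 + 4·3) = (36, 39, 27)
w2 = Aw1 = (7·36 + 3·39 + 2·27; 3·36 + 7·39 + 3·27; 2·36 + 3·39 + 4·27) = (423, 462, 297)
Aw2 = (4941, 5394, 3420)
w2·Aw2 = 423·4941 + 462·5394 + 297·3420 = 5597811; w2·w2 = 423·423 + 462·462 + 297·297 = 480582
λ ≈ 5597811/480582 = 11.64798

λ ≈ 11.64798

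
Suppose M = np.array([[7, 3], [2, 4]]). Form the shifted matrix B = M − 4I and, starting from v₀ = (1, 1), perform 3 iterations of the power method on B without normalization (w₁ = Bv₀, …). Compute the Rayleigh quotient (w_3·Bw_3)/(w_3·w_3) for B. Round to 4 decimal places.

4.3608

B = M − 4I has rows (3, 3); (2, 0)
w1 = Bv₀ = (6, 2)
w2 = Bw1 = (24, 12)
w3 = Bw2 = (108, 48)
Bw3 = (468, 216)
w3·Bw3 = 60912; w3·w3 = 13968; μ ≈ 60912/13968 = 4.3608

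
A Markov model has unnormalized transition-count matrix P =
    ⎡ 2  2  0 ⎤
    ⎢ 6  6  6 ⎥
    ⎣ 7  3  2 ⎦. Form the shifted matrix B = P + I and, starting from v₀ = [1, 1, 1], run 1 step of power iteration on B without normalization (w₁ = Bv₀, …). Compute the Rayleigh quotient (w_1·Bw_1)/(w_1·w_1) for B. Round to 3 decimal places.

μ ≈ 11.796

B = P + I has rows (3, 2, 0); (6, 7, 6); (7, 3, 3)
w1 = Bv₀ = (3·1 + 2·1 + 0·1; 6·1 + 7·1 + 6·1; 7·1 + 3·1 + 3·1) = (5, 19, 13)
Bw1 = (53, 241, 131)
w1·Bw1 = 6547; w1·w1 = 555; μ ≈ 6547/555 = 11.796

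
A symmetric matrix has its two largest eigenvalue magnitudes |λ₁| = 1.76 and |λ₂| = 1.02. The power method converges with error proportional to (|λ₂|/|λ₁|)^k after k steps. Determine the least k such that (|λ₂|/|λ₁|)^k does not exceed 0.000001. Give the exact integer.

26

|λ₂/λ₁| = 1.02/1.76 = 0.57955
Need k ≥ ln(0.000001) / ln(0.57955) = -13.8155 / -0.5455 ≈ 25.326
Smallest integer k satisfying the bound: 26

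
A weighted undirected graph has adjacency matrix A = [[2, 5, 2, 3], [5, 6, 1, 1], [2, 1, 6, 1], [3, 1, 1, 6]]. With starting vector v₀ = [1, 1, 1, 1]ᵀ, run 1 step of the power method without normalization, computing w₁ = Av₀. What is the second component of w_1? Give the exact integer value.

w1 = Av₀ = (2·1 + 5·1 + 2·1 + 3·1; 5·1 + 6·1 + 1·1 + 1·1; 2·1 + 1·1 + 6·1 + 1·1; 3·1 + 1·1 + 1·1 + 6·1) = (12, 13, 10, 11)
The requested component of w1 is 13.

13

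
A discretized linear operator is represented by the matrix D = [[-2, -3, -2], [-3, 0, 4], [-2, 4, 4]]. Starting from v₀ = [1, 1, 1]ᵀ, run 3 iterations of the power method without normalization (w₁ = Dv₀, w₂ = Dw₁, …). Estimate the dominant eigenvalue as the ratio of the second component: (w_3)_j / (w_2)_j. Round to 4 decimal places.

λ ≈ 3.8000

w1 = Dv₀ = ((-2)·1 + (-3)·1 + (-2)·1; (-3)·1 + 0·1 + 4·1; (-2)·1 + 4·1 + 4·1) = (-7, 1, 6)
w2 = Dw1 = ((-2)·(-7) + (-3)·1 + (-2)·6; (-3)·(-7) + 0·1 + 4·6; (-2)·(-7) + 4·1 + 4·6) = (-1, 45, 42)
w3 = Dw2 = (-217, 171, 350)
Ratio at component: 171 / 45 = 3.8000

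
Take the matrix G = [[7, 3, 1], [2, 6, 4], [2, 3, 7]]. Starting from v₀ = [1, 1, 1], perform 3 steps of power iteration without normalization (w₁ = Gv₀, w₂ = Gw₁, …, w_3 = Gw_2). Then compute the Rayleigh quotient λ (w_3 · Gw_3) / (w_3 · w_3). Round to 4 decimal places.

11.7013

w1 = Gv₀ = (11, 12, 12)
w2 = Gw1 = (125, 142, 142)
w3 = Gw2 = (1443, 1670, 1670)
Gw3 = (16781, 19586, 19586)
w3·Gw3 = 1443·16781 + 1670·19586 + 1670·19586 = 89632223; w3·w3 = 1443·1443 + 1670·1670 + 1670·1670 = 7660049
λ ≈ 89632223/7660049 = 11.7013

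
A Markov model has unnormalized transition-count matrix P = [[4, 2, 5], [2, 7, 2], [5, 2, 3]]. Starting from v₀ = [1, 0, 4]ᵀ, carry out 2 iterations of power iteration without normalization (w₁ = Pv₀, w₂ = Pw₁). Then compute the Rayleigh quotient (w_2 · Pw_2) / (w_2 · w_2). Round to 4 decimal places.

w1 = Pv₀ = (4·1 + 2·0 + 5·4; 2·1 + 7·0 + 2·4; 5·1 + 2·0 + 3·4) = (24, 10, 17)
w2 = Pw1 = (4·24 + 2·10 + 5·17; 2·24 + 7·10 + 2·17; 5·24 + 2·10 + 3·17) = (201, 152, 191)
Pw2 = (2063, 1848, 1882)
w2·Pw2 = 201·2063 + 152·1848 + 191·1882 = 1055021; w2·w2 = 201·201 + 152·152 + 191·191 = 99986
λ ≈ 1055021/99986 = 10.5517

10.5517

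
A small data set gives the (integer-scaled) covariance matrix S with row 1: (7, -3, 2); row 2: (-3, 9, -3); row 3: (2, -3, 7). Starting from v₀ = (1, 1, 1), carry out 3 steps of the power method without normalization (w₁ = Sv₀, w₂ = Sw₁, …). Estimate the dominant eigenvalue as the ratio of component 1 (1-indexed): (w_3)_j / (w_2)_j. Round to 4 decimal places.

9.6000

w1 = Sv₀ = (7·1 + (-3)·1 + 2·1; (-3)·1 + 9·1 + (-3)·1; 2·1 + (-3)·1 + 7·1) = (6, 3, 6)
w2 = Sw1 = (7·6 + (-3)·3 + 2·6; (-3)·6 + 9·3 + (-3)·6; 2·6 + (-3)·3 + 7·6) = (45, -9, 45)
w3 = Sw2 = (432, -351, 432)
Ratio at component: 432 / 45 = 9.6000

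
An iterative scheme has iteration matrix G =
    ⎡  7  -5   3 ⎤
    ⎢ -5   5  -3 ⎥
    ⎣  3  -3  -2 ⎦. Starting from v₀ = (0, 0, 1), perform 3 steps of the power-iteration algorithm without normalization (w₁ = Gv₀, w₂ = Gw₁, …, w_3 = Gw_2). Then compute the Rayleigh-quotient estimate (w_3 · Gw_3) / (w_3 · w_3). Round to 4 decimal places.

w1 = Gv₀ = (7·0 + (-5)·0 + 3·1; (-5)·0 + 5·0 + (-3)·1; 3·0 + (-3)·0 + (-2)·1) = (3, -3, -2)
w2 = Gw1 = (7·3 + (-5)·(-3) + 3·(-2); (-5)·3 + 5·(-3) + (-3)·(-2); 3·3 + (-3)·(-3) + (-2)·(-2)) = (30, -24, 22)
w3 = Gw2 = (396, -336, 118)
Gw3 = (4806, -4014, 1960)
w3·Gw3 = 396·4806 + (-336)·(-4014) + 118·1960 = 3483160; w3·w3 = 396·396 + (-336)·(-336) + 118·118 = 283636
λ ≈ 3483160/283636 = 12.2804

12.2804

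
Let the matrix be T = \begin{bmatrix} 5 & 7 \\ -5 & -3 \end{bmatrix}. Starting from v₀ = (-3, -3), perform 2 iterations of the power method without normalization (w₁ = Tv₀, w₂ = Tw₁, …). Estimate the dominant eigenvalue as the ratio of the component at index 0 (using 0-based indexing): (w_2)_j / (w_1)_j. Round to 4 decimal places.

0.3333

w1 = Tv₀ = (5·(-3) + 7·(-3); (-5)·(-3) + (-3)·(-3)) = (-36, 24)
w2 = Tw1 = (5·(-36) + 7·24; (-5)·(-36) + (-3)·24) = (-12, 108)
Ratio at component: -12 / -36 = 0.3333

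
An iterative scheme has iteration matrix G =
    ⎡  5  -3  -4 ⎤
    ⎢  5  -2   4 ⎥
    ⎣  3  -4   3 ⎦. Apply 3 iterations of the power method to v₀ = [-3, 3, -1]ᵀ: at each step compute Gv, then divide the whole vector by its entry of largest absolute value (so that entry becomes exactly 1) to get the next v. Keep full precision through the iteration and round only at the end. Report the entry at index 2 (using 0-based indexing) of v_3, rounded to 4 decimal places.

Gv0 = (-20.00000, -25.00000, -24.00000); divide by -25.00000 → v1 = (0.80000, 1.00000, 0.96000)
Gv1 = (-2.84000, 5.84000, 1.28000); divide by 5.84000 → v2 = (-0.48630, 1.00000, 0.21918)
Gv2 = (-6.30822, -3.55479, -4.80137); divide by -6.30822 → v3 = (1.00000, 0.56352, 0.76113)
Requested entry of v3: 701/921 = 0.7611

0.7611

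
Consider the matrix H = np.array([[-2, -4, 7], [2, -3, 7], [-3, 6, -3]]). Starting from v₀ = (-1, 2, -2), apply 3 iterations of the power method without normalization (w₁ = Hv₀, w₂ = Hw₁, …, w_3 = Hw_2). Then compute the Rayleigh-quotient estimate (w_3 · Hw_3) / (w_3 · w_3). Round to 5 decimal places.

λ ≈ -4.99394

w1 = Hv₀ = ((-2)·(-1) + (-4)·2 + 7·(-2); 2·(-1) + (-3)·2 + 7·(-2); (-3)·(-1) + 6·2 + (-3)·(-2)) = (-20, -22, 21)
w2 = Hw1 = ((-2)·(-20) + (-4)·(-22) + 7·21; 2·(-20) + (-3)·(-22) + 7·21; (-3)·(-20) + 6·(-22) + (-3)·21) = (275, 173, -135)
w3 = Hw2 = (-2187, -914, 618)
Hw3 = (12356, 2694, -777)
w3·Hw3 = (-2187)·12356 + (-914)·2694 + 618·(-777) = -29965074; w3·w3 = (-2187)·(-2187) + (-914)·(-914) + 618·618 = 6000289
λ ≈ -29965074/6000289 = -4.99394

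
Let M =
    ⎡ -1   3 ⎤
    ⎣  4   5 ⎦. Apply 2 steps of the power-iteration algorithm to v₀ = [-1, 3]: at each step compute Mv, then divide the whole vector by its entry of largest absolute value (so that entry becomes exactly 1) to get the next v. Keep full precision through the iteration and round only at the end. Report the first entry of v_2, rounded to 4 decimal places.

Mv0 = (10.00000, 11.00000); divide by 11.00000 → v1 = (0.90909, 1.00000)
Mv1 = (2.09091, 8.63636); divide by 8.63636 → v2 = (0.24211, 1.00000)
Requested entry of v2: 23/95 = 0.2421

0.2421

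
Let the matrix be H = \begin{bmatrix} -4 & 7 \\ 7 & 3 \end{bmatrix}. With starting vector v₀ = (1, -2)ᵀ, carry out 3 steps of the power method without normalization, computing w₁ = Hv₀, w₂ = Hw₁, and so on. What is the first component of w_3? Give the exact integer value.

w1 = Hv₀ = ((-4)·1 + 7·(-2); 7·1 + 3·(-2)) = (-18, 1)
w2 = Hw1 = ((-4)·(-18) + 7·1; 7·(-18) + 3·1) = (79, -123)
w3 = Hw2 = (-1177, 184)
The requested component of w3 is -1177.

-1177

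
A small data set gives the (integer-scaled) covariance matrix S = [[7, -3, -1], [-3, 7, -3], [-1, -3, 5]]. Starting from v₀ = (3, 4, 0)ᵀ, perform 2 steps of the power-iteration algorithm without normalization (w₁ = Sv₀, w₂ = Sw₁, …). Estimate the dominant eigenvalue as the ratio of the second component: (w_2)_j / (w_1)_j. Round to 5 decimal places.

w1 = Sv₀ = (9, 19, -15)
w2 = Sw1 = (21, 151, -141)
Ratio at component: 151 / 19 = 7.94737

λ ≈ 7.94737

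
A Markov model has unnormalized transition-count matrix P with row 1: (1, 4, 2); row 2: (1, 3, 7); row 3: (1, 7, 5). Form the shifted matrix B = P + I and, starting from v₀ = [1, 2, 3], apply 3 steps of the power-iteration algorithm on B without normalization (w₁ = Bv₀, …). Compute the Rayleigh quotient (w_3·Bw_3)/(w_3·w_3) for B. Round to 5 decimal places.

12.62214

B = P + I has rows (2, 4, 2); (1, 4, 7); (1, 7, 6)
w1 = Bv₀ = (16, 30, 33)
w2 = Bw1 = (218, 367, 424)
w3 = Bw2 = (2752, 4654, 5331)
Bw3 = (34782, 58685, 67316)
w3·Bw3 = 727701650; w3·w3 = 57652781; μ ≈ 727701650/57652781 = 12.62214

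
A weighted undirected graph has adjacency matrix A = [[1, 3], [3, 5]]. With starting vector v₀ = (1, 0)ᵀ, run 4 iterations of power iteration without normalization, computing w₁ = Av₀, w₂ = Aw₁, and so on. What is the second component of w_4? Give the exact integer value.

792

w1 = Av₀ = (1·1 + 3·0; 3·1 + 5·0) = (1, 3)
w2 = Aw1 = (1·1 + 3·3; 3·1 + 5·3) = (10, 18)
w3 = Aw2 = (64, 120)
w4 = Aw3 = (424, 792)
The requested component of w4 is 792.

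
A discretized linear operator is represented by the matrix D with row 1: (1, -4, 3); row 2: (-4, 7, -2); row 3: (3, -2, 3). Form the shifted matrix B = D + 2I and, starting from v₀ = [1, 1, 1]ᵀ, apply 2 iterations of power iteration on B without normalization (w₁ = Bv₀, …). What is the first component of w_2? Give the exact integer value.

B = D + 2I has rows (3, -4, 3); (-4, 9, -2); (3, -2, 5)
w1 = Bv₀ = (3·1 + (-4)·1 + 3·1; (-4)·1 + 9·1 + (-2)·1; 3·1 + (-2)·1 + 5·1) = (2, 3, 6)
w2 = Bw1 = (3·2 + (-4)·3 + 3·6; (-4)·2 + 9·3 + (-2)·6; 3·2 + (-2)·3 + 5·6) = (12, 7, 30)
Requested component of w2: 12

12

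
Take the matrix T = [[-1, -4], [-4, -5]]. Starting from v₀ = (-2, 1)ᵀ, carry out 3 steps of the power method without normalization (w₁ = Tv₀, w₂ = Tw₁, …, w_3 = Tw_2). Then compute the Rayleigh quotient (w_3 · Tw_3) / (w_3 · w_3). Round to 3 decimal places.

w1 = Tv₀ = ((-1)·(-2) + (-4)·1; (-4)·(-2) + (-5)·1) = (-2, 3)
w2 = Tw1 = ((-1)·(-2) + (-4)·3; (-4)·(-2) + (-5)·3) = (-10, -7)
w3 = Tw2 = (38, 75)
Tw3 = (-338, -527)
w3·Tw3 = 38·(-338) + 75·(-527) = -52369; w3·w3 = 38·38 + 75·75 = 7069
λ ≈ -52369/7069 = -7.408

-7.408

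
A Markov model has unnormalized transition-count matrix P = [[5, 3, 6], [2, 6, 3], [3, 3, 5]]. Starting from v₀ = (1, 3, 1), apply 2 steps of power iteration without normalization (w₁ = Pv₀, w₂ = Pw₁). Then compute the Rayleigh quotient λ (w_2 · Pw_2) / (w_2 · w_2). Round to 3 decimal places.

λ ≈ 11.866

w1 = Pv₀ = (5·1 + 3·3 + 6·1; 2·1 + 6·3 + 3·1; 3·1 + 3·3 + 5·1) = (20, 23, 17)
w2 = Pw1 = (5·20 + 3·23 + 6·17; 2·20 + 6·23 + 3·17; 3·20 + 3·23 + 5·17) = (271, 229, 214)
Pw2 = (3326, 2558, 2570)
w2·Pw2 = 271·3326 + 229·2558 + 214·2570 = 2037108; w2·w2 = 271·271 + 229·229 + 214·214 = 171678
λ ≈ 2037108/171678 = 11.866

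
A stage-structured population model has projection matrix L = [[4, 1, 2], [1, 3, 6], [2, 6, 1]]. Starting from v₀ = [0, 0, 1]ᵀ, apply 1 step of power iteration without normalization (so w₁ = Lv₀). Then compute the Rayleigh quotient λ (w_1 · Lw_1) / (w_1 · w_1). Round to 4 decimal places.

w1 = Lv₀ = (2, 6, 1)
Lw1 = (16, 26, 41)
w1·Lw1 = 2·16 + 6·26 + 1·41 = 229; w1·w1 = 2·2 + 6·6 + 1·1 = 41
λ ≈ 229/41 = 5.5854

5.5854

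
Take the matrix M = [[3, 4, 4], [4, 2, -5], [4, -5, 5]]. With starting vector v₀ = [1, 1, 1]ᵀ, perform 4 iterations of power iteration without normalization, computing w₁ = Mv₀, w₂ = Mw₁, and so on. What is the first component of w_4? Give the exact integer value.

w1 = Mv₀ = (3·1 + 4·1 + 4·1; 4·1 + 2·1 + (-5)·1; 4·1 + (-5)·1 + 5·1) = (11, 1, 4)
w2 = Mw1 = (3·11 + 4·1 + 4·4; 4·11 + 2·1 + (-5)·4; 4·11 + (-5)·1 + 5·4) = (53, 26, 59)
w3 = Mw2 = (499, -31, 377)
w4 = Mw3 = (2881, 49, 4036)
The requested component of w4 is 2881.

2881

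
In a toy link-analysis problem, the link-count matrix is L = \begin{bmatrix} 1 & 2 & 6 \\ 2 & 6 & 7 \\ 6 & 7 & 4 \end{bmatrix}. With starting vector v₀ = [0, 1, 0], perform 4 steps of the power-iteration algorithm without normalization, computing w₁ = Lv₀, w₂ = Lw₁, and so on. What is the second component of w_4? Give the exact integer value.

17781

w1 = Lv₀ = (1·0 + 2·1 + 6·0; 2·0 + 6·1 + 7·0; 6·0 + 7·1 + 4·0) = (2, 6, 7)
w2 = Lw1 = (1·2 + 2·6 + 6·7; 2·2 + 6·6 + 7·7; 6·2 + 7·6 + 4·7) = (56, 89, 82)
w3 = Lw2 = (726, 1220, 1287)
w4 = Lw3 = (10888, 17781, 18044)
The requested component of w4 is 17781.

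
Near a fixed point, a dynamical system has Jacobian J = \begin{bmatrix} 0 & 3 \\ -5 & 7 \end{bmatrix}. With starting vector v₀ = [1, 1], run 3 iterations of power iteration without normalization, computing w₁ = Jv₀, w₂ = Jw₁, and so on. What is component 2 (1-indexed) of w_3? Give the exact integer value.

w1 = Jv₀ = (0·1 + 3·1; (-5)·1 + 7·1) = (3, 2)
w2 = Jw1 = (0·3 + 3·2; (-5)·3 + 7·2) = (6, -1)
w3 = Jw2 = (-3, -37)
The requested component of w3 is -37.

-37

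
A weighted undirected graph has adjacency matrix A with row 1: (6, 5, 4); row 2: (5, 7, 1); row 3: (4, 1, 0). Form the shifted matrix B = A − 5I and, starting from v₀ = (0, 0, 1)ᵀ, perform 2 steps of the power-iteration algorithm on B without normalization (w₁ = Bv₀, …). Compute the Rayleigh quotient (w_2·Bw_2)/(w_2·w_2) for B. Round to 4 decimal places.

-5.6389

B = A − 5I has rows (1, 5, 4); (5, 2, 1); (4, 1, -5)
w1 = Bv₀ = (1·0 + 5·0 + 4·1; 5·0 + 2·0 + 1·1; 4·0 + 1·0 + (-5)·1) = (4, 1, -5)
w2 = Bw1 = (1·4 + 5·1 + 4·(-5); 5·4 + 2·1 + 1·(-5); 4·4 + 1·1 + (-5)·(-5)) = (-11, 17, 42)
Bw2 = (242, 21, -237)
w2·Bw2 = -12259; w2·w2 = 2174; μ ≈ -12259/2174 = -5.6389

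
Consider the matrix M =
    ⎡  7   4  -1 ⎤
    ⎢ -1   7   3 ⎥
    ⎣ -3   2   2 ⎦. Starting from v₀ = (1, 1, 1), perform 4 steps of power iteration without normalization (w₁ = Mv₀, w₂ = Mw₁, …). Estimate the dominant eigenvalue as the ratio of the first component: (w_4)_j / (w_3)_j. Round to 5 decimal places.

8.29102

w1 = Mv₀ = (10, 9, 1)
w2 = Mw1 = (105, 56, -10)
w3 = Mw2 = (969, 257, -223)
w4 = Mw3 = (8034, 161, -2839)
Ratio at component: 8034 / 969 = 8.29102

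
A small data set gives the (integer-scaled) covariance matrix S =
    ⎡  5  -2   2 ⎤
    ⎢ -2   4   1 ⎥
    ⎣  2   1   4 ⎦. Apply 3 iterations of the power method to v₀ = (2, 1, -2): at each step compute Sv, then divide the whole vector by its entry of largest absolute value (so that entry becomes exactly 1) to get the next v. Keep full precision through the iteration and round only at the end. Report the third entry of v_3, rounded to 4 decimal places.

0.0593

Sv0 = (4.00000, -2.00000, -3.00000); divide by 4.00000 → v1 = (1.00000, -0.50000, -0.75000)
Sv1 = (4.50000, -4.75000, -1.50000); divide by -4.75000 → v2 = (-0.94737, 1.00000, 0.31579)
Sv2 = (-6.10526, 6.21053, 0.36842); divide by 6.21053 → v3 = (-0.98305, 1.00000, 0.05932)
Requested entry of v3: -7/-118 = 0.0593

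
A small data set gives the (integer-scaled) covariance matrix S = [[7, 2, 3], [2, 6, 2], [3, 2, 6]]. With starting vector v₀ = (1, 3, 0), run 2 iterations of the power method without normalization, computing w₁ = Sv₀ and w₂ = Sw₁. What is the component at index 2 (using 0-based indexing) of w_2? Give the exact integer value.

133

w1 = Sv₀ = (7·1 + 2·3 + 3·0; 2·1 + 6·3 + 2·0; 3·1 + 2·3 + 6·0) = (13, 20, 9)
w2 = Sw1 = (7·13 + 2·20 + 3·9; 2·13 + 6·20 + 2·9; 3·13 + 2·20 + 6·9) = (158, 164, 133)
The requested component of w2 is 133.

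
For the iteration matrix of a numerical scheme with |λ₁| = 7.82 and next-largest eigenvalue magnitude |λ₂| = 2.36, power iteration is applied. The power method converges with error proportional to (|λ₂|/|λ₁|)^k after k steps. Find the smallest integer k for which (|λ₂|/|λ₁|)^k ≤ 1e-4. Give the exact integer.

8

|λ₂/λ₁| = 2.36/7.82 = 0.30179
Need k ≥ ln(1e-4) / ln(0.30179) = -9.2103 / -1.1980 ≈ 7.688
Smallest integer k satisfying the bound: 8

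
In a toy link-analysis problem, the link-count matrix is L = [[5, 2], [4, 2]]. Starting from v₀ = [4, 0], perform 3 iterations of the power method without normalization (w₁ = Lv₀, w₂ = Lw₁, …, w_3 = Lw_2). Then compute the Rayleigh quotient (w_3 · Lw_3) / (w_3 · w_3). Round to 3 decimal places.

w1 = Lv₀ = (20, 16)
w2 = Lw1 = (132, 112)
w3 = Lw2 = (884, 752)
Lw3 = (5924, 5040)
w3·Lw3 = 884·5924 + 752·5040 = 9026896; w3·w3 = 884·884 + 752·752 = 1346960
λ ≈ 9026896/1346960 = 6.702

6.702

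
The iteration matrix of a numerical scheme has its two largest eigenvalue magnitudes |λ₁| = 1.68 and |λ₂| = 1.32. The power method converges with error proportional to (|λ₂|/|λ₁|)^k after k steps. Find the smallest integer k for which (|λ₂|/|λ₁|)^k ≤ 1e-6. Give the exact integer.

|λ₂/λ₁| = 1.32/1.68 = 0.78571
Need k ≥ ln(1e-6) / ln(0.78571) = -13.8155 / -0.2412 ≈ 57.287
Smallest integer k satisfying the bound: 58

58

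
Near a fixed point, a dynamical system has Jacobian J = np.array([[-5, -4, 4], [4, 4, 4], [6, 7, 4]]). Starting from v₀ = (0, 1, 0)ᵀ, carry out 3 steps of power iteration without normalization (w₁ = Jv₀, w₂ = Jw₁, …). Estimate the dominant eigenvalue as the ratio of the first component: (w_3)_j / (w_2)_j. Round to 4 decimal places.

-4.5000

w1 = Jv₀ = ((-5)·0 + (-4)·1 + 4·0; 4·0 + 4·1 + 4·0; 6·0 + 7·1 + 4·0) = (-4, 4, 7)
w2 = Jw1 = ((-5)·(-4) + (-4)·4 + 4·7; 4·(-4) + 4·4 + 4·7; 6·(-4) + 7·4 + 4·7) = (32, 28, 32)
w3 = Jw2 = (-144, 368, 516)
Ratio at component: -144 / 32 = -4.5000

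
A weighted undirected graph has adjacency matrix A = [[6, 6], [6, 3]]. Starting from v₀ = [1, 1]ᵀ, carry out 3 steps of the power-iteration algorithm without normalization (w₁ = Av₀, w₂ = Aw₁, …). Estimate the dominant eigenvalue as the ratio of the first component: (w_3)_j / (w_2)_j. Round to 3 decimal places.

λ ≈ 10.714

w1 = Av₀ = (12, 9)
w2 = Aw1 = (126, 99)
w3 = Aw2 = (1350, 1053)
Ratio at component: 1350 / 126 = 10.714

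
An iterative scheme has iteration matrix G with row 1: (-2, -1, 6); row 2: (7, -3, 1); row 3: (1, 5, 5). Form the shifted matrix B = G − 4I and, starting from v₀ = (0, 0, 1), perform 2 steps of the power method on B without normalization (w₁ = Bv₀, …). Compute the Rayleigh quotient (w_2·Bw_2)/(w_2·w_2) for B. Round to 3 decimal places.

B = G − 4I has rows (-6, -1, 6); (7, -7, 1); (1, 5, 1)
w1 = Bv₀ = ((-6)·0 + (-1)·0 + 6·1; 7·0 + (-7)·0 + 1·1; 1·0 + 5·0 + 1·1) = (6, 1, 1)
w2 = Bw1 = ((-6)·6 + (-1)·1 + 6·1; 7·6 + (-7)·1 + 1·1; 1·6 + 5·1 + 1·1) = (-31, 36, 12)
Bw2 = (222, -457, 161)
w2·Bw2 = -21402; w2·w2 = 2401; μ ≈ -21402/2401 = -8.914

μ ≈ -8.914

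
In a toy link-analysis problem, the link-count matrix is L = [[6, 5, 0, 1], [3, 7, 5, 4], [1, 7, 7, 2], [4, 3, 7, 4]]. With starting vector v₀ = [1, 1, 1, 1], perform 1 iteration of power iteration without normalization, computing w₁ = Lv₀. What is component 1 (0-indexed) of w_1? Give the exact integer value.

w1 = Lv₀ = (6·1 + 5·1 + 0·1 + 1·1; 3·1 + 7·1 + 5·1 + 4·1; 1·1 + 7·1 + 7·1 + 2·1; 4·1 + 3·1 + 7·1 + 4·1) = (12, 19, 17, 18)
The requested component of w1 is 19.

19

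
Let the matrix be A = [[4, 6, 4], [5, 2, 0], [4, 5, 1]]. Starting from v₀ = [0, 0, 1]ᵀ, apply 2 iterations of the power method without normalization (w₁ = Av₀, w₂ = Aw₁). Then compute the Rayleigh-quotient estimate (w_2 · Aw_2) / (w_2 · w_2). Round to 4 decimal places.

10.5684

w1 = Av₀ = (4·0 + 6·0 + 4·1; 5·0 + 2·0 + 0·1; 4·0 + 5·0 + 1·1) = (4, 0, 1)
w2 = Aw1 = (4·4 + 6·0 + 4·1; 5·4 + 2·0 + 0·1; 4·4 + 5·0 + 1·1) = (20, 20, 17)
Aw2 = (268, 140, 197)
w2·Aw2 = 20·268 + 20·140 + 17·197 = 11509; w2·w2 = 20·20 + 20·20 + 17·17 = 1089
λ ≈ 11509/1089 = 10.5684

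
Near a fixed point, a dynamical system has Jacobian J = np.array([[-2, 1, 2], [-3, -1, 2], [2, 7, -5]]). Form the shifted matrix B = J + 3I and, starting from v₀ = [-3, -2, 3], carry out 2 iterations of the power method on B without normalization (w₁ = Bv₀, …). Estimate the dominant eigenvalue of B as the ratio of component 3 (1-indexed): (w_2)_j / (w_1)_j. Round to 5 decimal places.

-5.03846

B = J + 3I has rows (1, 1, 2); (-3, 2, 2); (2, 7, -2)
w1 = Bv₀ = (1·(-3) + 1·(-2) + 2·3; (-3)·(-3) + 2·(-2) + 2·3; 2·(-3) + 7·(-2) + (-2)·3) = (1, 11, -26)
w2 = Bw1 = (1·1 + 1·11 + 2·(-26); (-3)·1 + 2·11 + 2·(-26); 2·1 + 7·11 + (-2)·(-26)) = (-40, -33, 131)
Ratio: 131/-26 = -5.03846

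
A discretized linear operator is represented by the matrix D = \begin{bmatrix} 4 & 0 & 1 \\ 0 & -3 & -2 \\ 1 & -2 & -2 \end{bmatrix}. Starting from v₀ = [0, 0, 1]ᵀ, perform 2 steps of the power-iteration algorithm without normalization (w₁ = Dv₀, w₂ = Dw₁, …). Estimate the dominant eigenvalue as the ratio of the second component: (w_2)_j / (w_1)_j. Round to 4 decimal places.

λ ≈ -5.0000

w1 = Dv₀ = (1, -2, -2)
w2 = Dw1 = (2, 10, 9)
Ratio at component: 10 / -2 = -5.0000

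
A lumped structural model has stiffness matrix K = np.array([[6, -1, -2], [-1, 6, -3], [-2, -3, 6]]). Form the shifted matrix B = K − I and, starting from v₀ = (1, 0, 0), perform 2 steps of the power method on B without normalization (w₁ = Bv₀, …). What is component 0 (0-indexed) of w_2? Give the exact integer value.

B = K − I has rows (5, -1, -2); (-1, 5, -3); (-2, -3, 5)
w1 = Bv₀ = (5·1 + (-1)·0 + (-2)·0; (-1)·1 + 5·0 + (-3)·0; (-2)·1 + (-3)·0 + 5·0) = (5, -1, -2)
w2 = Bw1 = (5·5 + (-1)·(-1) + (-2)·(-2); (-1)·5 + 5·(-1) + (-3)·(-2); (-2)·5 + (-3)·(-1) + 5·(-2)) = (30, -4, -17)
Requested component of w2: 30

30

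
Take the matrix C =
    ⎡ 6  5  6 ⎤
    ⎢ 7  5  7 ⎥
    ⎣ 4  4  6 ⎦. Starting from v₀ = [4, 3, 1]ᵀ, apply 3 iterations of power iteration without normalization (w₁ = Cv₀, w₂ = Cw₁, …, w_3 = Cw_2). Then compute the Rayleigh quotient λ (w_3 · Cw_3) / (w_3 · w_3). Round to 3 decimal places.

w1 = Cv₀ = (45, 50, 34)
w2 = Cw1 = (724, 803, 584)
w3 = Cw2 = (11863, 13171, 9612)
Cw3 = (194705, 216180, 157808)
w3·Cw3 = 11863·194705 + 13171·216180 + 9612·157808 = 6673942691; w3·w3 = 11863·11863 + 13171·13171 + 9612·9612 = 406596554
λ ≈ 6673942691/406596554 = 16.414

λ ≈ 16.414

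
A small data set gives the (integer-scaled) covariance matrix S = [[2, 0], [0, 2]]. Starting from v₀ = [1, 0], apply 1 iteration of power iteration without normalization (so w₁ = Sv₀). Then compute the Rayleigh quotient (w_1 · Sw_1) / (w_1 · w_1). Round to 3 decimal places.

2.000

w1 = Sv₀ = (2·1 + 0·0; 0·1 + 2·0) = (2, 0)
Sw1 = (4, 0)
w1·Sw1 = 2·4 + 0·0 = 8; w1·w1 = 2·2 + 0·0 = 4
λ ≈ 8/4 = 2.000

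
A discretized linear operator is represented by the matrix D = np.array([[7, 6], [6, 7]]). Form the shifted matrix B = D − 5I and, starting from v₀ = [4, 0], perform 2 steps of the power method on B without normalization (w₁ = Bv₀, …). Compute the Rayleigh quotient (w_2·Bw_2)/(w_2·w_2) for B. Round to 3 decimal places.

μ ≈ 7.294

B = D − 5I has rows (2, 6); (6, 2)
w1 = Bv₀ = (8, 24)
w2 = Bw1 = (160, 96)
Bw2 = (896, 1152)
w2·Bw2 = 253952; w2·w2 = 34816; μ ≈ 253952/34816 = 7.294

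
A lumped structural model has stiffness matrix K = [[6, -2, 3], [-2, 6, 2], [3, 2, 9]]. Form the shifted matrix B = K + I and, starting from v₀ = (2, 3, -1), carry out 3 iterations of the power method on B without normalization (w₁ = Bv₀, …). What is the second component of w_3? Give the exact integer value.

B = K + I has rows (7, -2, 3); (-2, 7, 2); (3, 2, 10)
w1 = Bv₀ = (5, 15, 2)
w2 = Bw1 = (11, 99, 65)
w3 = Bw2 = (74, 801, 881)
Requested component of w3: 801

801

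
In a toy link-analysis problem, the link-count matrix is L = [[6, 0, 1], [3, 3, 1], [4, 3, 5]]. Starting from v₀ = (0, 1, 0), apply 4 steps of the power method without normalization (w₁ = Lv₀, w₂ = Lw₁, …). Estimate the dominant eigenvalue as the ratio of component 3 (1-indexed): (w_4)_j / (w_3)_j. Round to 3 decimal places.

w1 = Lv₀ = (0, 3, 3)
w2 = Lw1 = (3, 12, 24)
w3 = Lw2 = (42, 69, 168)
w4 = Lw3 = (420, 501, 1215)
Ratio at component: 1215 / 168 = 7.232

λ ≈ 7.232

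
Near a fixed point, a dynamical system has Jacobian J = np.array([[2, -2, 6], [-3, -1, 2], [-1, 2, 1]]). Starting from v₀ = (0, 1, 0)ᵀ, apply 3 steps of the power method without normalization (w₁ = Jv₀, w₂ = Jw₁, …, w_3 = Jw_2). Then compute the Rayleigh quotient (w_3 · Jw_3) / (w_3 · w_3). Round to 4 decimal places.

w1 = Jv₀ = (2·0 + (-2)·1 + 6·0; (-3)·0 + (-1)·1 + 2·0; (-1)·0 + 2·1 + 1·0) = (-2, -1, 2)
w2 = Jw1 = (2·(-2) + (-2)·(-1) + 6·2; (-3)·(-2) + (-1)·(-1) + 2·2; (-1)·(-2) + 2·(-1) + 1·2) = (10, 11, 2)
w3 = Jw2 = (10, -37, 14)
Jw3 = (178, 35, -70)
w3·Jw3 = 10·178 + (-37)·35 + 14·(-70) = -495; w3·w3 = 10·10 + (-37)·(-37) + 14·14 = 1665
λ ≈ -495/1665 = -0.2973

λ ≈ -0.2973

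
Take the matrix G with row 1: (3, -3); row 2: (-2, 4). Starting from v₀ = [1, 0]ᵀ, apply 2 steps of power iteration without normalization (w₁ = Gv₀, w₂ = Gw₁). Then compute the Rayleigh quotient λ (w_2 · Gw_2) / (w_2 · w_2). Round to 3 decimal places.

5.960

w1 = Gv₀ = (3·1 + (-3)·0; (-2)·1 + 4·0) = (3, -2)
w2 = Gw1 = (3·3 + (-3)·(-2); (-2)·3 + 4·(-2)) = (15, -14)
Gw2 = (87, -86)
w2·Gw2 = 15·87 + (-14)·(-86) = 2509; w2·w2 = 15·15 + (-14)·(-14) = 421
λ ≈ 2509/421 = 5.960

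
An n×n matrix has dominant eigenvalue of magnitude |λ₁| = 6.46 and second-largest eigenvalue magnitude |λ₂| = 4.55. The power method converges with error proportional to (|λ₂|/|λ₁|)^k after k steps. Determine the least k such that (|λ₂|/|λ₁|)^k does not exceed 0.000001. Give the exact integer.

40

|λ₂/λ₁| = 4.55/6.46 = 0.70433
Need k ≥ ln(0.000001) / ln(0.70433) = -13.8155 / -0.3505 ≈ 39.416
Smallest integer k satisfying the bound: 40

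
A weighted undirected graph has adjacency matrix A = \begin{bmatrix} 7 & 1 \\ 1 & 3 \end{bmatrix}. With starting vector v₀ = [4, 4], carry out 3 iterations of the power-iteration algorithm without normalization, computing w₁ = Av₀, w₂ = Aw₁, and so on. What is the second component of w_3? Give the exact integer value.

w1 = Av₀ = (7·4 + 1·4; 1·4 + 3·4) = (32, 16)
w2 = Aw1 = (7·32 + 1·16; 1·32 + 3·16) = (240, 80)
w3 = Aw2 = (1760, 480)
The requested component of w3 is 480.

480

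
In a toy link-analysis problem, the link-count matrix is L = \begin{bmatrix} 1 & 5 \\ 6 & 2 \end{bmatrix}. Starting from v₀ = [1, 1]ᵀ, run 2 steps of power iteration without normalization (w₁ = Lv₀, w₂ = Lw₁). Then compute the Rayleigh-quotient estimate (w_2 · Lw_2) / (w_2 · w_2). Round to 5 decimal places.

w1 = Lv₀ = (1·1 + 5·1; 6·1 + 2·1) = (6, 8)
w2 = Lw1 = (1·6 + 5·8; 6·6 + 2·8) = (46, 52)
Lw2 = (306, 380)
w2·Lw2 = 46·306 + 52·380 = 33836; w2·w2 = 46·46 + 52·52 = 4820
λ ≈ 33836/4820 = 7.01992

λ ≈ 7.01992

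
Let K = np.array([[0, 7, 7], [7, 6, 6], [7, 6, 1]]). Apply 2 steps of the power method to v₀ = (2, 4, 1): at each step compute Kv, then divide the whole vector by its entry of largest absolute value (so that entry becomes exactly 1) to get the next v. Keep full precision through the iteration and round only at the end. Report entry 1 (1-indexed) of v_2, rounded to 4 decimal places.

Kv0 = (35.00000, 44.00000, 39.00000); divide by 44.00000 → v1 = (0.79545, 1.00000, 0.88636)
Kv1 = (13.20455, 16.88636, 12.45455); divide by 16.88636 → v2 = (0.78197, 1.00000, 0.73755)
Requested entry of v2: 581/743 = 0.7820

0.7820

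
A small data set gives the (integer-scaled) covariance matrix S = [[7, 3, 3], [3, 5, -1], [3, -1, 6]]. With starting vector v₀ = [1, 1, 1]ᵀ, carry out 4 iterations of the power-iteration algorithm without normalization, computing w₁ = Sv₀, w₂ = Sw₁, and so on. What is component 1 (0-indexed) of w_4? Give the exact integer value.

6638

w1 = Sv₀ = (13, 7, 8)
w2 = Sw1 = (136, 66, 80)
w3 = Sw2 = (1390, 658, 822)
w4 = Sw3 = (14170, 6638, 8444)
The requested component of w4 is 6638.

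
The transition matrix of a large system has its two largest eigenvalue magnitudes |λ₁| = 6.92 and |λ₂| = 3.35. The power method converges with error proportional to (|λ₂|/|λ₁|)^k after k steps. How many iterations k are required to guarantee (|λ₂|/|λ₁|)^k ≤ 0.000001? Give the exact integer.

20

|λ₂/λ₁| = 3.35/6.92 = 0.48410
Need k ≥ ln(0.000001) / ln(0.48410) = -13.8155 / -0.7255 ≈ 19.044
Smallest integer k satisfying the bound: 20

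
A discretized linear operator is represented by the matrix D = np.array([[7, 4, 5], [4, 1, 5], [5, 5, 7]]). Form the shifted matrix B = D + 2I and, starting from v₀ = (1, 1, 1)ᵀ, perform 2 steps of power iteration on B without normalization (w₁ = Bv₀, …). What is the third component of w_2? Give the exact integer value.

B = D + 2I has rows (9, 4, 5); (4, 3, 5); (5, 5, 9)
w1 = Bv₀ = (9·1 + 4·1 + 5·1; 4·1 + 3·1 + 5·1; 5·1 + 5·1 + 9·1) = (18, 12, 19)
w2 = Bw1 = (9·18 + 4·12 + 5·19; 4·18 + 3·12 + 5·19; 5·18 + 5·12 + 9·19) = (305, 203, 321)
Requested component of w2: 321

321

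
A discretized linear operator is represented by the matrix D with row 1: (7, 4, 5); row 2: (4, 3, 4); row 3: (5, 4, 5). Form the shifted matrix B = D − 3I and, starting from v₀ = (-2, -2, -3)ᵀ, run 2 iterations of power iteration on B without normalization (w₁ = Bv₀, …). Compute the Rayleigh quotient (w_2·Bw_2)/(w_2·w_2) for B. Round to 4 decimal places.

10.9880

B = D − 3I has rows (4, 4, 5); (4, 0, 4); (5, 4, 2)
w1 = Bv₀ = (4·(-2) + 4·(-2) + 5·(-3); 4·(-2) + 0·(-2) + 4·(-3); 5·(-2) + 4·(-2) + 2·(-3)) = (-31, -20, -24)
w2 = Bw1 = (4·(-31) + 4·(-20) + 5·(-24); 4·(-31) + 0·(-20) + 4·(-24); 5·(-31) + 4·(-20) + 2·(-24)) = (-324, -220, -283)
Bw2 = (-3591, -2428, -3066)
w2·Bw2 = 2565322; w2·w2 = 233465; μ ≈ 2565322/233465 = 10.9880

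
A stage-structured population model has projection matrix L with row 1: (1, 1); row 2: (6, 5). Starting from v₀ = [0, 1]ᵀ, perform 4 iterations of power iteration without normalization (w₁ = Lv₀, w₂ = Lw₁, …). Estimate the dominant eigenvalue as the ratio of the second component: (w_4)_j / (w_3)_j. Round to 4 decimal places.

w1 = Lv₀ = (1·0 + 1·1; 6·0 + 5·1) = (1, 5)
w2 = Lw1 = (1·1 + 1·5; 6·1 + 5·5) = (6, 31)
w3 = Lw2 = (37, 191)
w4 = Lw3 = (228, 1177)
Ratio at component: 1177 / 191 = 6.1623

6.1623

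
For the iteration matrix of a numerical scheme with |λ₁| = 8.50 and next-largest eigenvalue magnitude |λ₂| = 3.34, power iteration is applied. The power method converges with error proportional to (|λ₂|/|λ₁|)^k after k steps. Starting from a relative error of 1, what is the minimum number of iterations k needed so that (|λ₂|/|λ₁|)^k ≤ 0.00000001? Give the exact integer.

20

|λ₂/λ₁| = 3.34/8.50 = 0.39294
Need k ≥ ln(0.00000001) / ln(0.39294) = -18.4207 / -0.9341 ≈ 19.720
Smallest integer k satisfying the bound: 20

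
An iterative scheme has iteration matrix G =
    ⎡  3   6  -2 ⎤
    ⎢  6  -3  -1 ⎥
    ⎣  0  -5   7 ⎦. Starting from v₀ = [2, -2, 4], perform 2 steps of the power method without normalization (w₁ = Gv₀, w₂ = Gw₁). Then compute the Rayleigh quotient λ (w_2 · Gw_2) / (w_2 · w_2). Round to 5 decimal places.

w1 = Gv₀ = (-14, 14, 38)
w2 = Gw1 = (-34, -164, 196)
Gw2 = (-1478, 92, 2192)
w2·Gw2 = (-34)·(-1478) + (-164)·92 + 196·2192 = 464796; w2·w2 = (-34)·(-34) + (-164)·(-164) + 196·196 = 66468
λ ≈ 464796/66468 = 6.99278

λ ≈ 6.99278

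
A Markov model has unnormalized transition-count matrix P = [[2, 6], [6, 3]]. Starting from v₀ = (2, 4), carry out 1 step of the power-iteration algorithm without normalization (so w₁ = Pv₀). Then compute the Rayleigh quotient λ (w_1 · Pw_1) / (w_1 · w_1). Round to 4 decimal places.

λ ≈ 8.3529

w1 = Pv₀ = (28, 24)
Pw1 = (200, 240)
w1·Pw1 = 28·200 + 24·240 = 11360; w1·w1 = 28·28 + 24·24 = 1360
λ ≈ 11360/1360 = 8.3529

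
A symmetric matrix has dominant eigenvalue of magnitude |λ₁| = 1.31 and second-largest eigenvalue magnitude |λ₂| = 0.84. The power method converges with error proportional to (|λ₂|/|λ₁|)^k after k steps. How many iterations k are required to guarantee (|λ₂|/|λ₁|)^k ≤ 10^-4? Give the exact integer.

|λ₂/λ₁| = 0.84/1.31 = 0.64122
Need k ≥ ln(10^-4) / ln(0.64122) = -9.2103 / -0.4444 ≈ 20.726
Smallest integer k satisfying the bound: 21

21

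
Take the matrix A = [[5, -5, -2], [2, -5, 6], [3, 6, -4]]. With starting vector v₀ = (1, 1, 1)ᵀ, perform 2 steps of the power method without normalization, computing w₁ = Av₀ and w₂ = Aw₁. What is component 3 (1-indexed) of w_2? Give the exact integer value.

-8

w1 = Av₀ = (-2, 3, 5)
w2 = Aw1 = (-35, 11, -8)
The requested component of w2 is -8.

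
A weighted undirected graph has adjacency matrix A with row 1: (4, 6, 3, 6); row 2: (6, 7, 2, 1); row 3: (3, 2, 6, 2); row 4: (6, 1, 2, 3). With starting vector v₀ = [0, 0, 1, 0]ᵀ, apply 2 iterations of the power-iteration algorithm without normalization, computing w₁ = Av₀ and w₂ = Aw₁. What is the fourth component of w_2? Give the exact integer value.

w1 = Av₀ = (3, 2, 6, 2)
w2 = Aw1 = (54, 46, 53, 38)
The requested component of w2 is 38.

38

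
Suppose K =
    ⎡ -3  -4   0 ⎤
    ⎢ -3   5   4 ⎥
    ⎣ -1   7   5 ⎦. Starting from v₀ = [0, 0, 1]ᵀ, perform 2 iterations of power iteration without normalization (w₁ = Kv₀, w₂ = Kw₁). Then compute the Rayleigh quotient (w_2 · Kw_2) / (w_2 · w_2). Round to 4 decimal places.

10.7020

w1 = Kv₀ = (0, 4, 5)
w2 = Kw1 = (-16, 40, 53)
Kw2 = (-112, 460, 561)
w2·Kw2 = (-16)·(-112) + 40·460 + 53·561 = 49925; w2·w2 = (-16)·(-16) + 40·40 + 53·53 = 4665
λ ≈ 49925/4665 = 10.7020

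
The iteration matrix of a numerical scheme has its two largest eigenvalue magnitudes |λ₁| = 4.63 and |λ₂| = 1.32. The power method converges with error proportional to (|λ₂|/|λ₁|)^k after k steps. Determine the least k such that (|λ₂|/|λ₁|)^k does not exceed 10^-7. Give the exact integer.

|λ₂/λ₁| = 1.32/4.63 = 0.28510
Need k ≥ ln(10^-7) / ln(0.28510) = -16.1181 / -1.2549 ≈ 12.844
Smallest integer k satisfying the bound: 13

13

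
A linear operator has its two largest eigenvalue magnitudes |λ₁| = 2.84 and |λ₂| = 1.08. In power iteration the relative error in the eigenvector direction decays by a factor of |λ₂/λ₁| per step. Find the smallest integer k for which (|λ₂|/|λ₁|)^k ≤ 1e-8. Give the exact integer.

20

|λ₂/λ₁| = 1.08/2.84 = 0.38028
Need k ≥ ln(1e-8) / ln(0.38028) = -18.4207 / -0.9668 ≈ 19.052
Smallest integer k satisfying the bound: 20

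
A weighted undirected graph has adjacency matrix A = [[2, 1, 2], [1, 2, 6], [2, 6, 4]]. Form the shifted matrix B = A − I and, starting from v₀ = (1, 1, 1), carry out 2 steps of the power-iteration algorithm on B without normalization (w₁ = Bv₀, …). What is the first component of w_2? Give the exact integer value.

34

B = A − I has rows (1, 1, 2); (1, 1, 6); (2, 6, 3)
w1 = Bv₀ = (4, 8, 11)
w2 = Bw1 = (34, 78, 89)
Requested component of w2: 34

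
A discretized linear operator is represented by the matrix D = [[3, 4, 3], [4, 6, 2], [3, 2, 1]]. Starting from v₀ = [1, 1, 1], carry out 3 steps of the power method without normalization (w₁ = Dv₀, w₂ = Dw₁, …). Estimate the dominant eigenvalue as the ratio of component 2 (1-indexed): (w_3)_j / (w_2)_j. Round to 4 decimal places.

w1 = Dv₀ = (10, 12, 6)
w2 = Dw1 = (96, 124, 60)
w3 = Dw2 = (964, 1248, 596)
Ratio at component: 1248 / 124 = 10.0645

10.0645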